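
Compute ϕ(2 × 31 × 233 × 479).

3326880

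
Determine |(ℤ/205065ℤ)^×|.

90720

First factor: 205065 = 3^3 × 5 × 7^2 × 31.
φ(3^3) = 3^3 − 3^2 = 27 − 9 = 18.
φ(5) = 5 − 1 = 4.
φ(7^2) = 7^2 − 7^1 = 49 − 7 = 42.
φ(31) = 31 − 1 = 30.
Since φ is multiplicative, φ(205065) = 18 · 4 · 42 · 30 = 90720.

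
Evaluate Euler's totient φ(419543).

First factor: 419543 = 17 · 23 · 29 · 37.
φ(17) = 17 − 1 = 16.
φ(23) = 23 − 1 = 22.
φ(29) = 29 − 1 = 28.
φ(37) = 37 − 1 = 36.
Multiply: 16 · 22 · 28 · 36 = 354816.

354816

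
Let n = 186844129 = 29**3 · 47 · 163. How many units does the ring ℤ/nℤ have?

φ(186844129) = 186844129 · (1 − 1/29) · (1 − 1/47) · (1 − 1/163)
       = 186844129 · 208656/222169 = 175479696.

175479696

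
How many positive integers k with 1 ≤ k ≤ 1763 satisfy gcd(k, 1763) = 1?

1680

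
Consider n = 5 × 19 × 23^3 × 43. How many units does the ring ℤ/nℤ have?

φ(49702195) = 49702195 · (1 − 1/5) · (1 − 1/19) · (1 − 1/23) · (1 − 1/43)
       = 49702195 · 66528/93955 = 35193312.

35193312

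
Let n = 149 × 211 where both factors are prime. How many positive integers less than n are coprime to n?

φ(n) = (p − 1)(q − 1) = (149−1)(211−1) = 148·210 = 31080.

31080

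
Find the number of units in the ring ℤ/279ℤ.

180

Factor 279: 279 = 3**2 * 31.
φ(3^2) = 3^2 − 3^1 = 9 − 3 = 6.
φ(31) = 31 − 1 = 30.
Multiply: 6 · 30 = 180.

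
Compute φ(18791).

16632

Factor 18791: 18791 = 19 * 23 * 43.
φ(19) = 19 − 1 = 18.
φ(23) = 23 − 1 = 22.
φ(43) = 43 − 1 = 42.
φ(18791) = 18 × 22 × 42 = 16632.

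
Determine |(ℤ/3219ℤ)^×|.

2016

3219 = 3 · 29 · 37.
φ(3) = 3 − 1 = 2.
φ(29) = 29 − 1 = 28.
φ(37) = 37 − 1 = 36.
Multiply: 2 · 28 · 36 = 2016.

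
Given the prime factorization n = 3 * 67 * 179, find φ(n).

φ(3) = 3 − 1 = 2.
φ(67) = 67 − 1 = 66.
φ(179) = 179 − 1 = 178.
φ(35979) = 2 × 66 × 178 = 23496.

23496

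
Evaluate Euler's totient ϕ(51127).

47040

First factor: 51127 = 29 × 41 × 43.
φ(51127) = 51127 · (1 − 1/29) · (1 − 1/41) · (1 − 1/43)
       = 51127 · 47040/51127 = 47040.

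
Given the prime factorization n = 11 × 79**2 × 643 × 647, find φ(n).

25555785840

φ(28560257671) = 28560257671 · (1 − 1/11) · (1 − 1/79) · (1 − 1/643) · (1 − 1/647)
       = 28560257671 · 323490960/361522249 = 25555785840.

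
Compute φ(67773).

Prime factorization: 67773 = 3 × 19 × 29 × 41.
φ(3) = 3 − 1 = 2.
φ(19) = 19 − 1 = 18.
φ(29) = 29 − 1 = 28.
φ(41) = 41 − 1 = 40.
Since φ is multiplicative, φ(67773) = 2 · 18 · 28 · 40 = 40320.

40320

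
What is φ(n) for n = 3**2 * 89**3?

φ(6344721) = 6344721 · (1 − 1/3) · (1 − 1/89)
       = 6344721 · 176/267 = 4182288.

4182288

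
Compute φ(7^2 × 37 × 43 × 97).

6096384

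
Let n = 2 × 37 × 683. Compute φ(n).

φ(50542) = 50542 · (1 − 1/2) · (1 − 1/37) · (1 − 1/683)
       = 50542 · 24552/50542 = 24552.

24552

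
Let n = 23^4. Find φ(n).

φ(23^4) = 23^3·(23−1) = 12167·22 = 267674.

267674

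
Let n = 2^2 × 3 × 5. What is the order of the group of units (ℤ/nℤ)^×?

16

φ(2^2) = 2^2 − 2^1 = 4 − 2 = 2.
φ(3) = 3 − 1 = 2.
φ(5) = 5 − 1 = 4.
Since φ is multiplicative, φ(60) = 2 · 2 · 4 = 16.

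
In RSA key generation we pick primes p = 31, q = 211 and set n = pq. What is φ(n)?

For distinct primes, φ(pq) = (p−1)(q−1) = 30 × 210 = 6300.

6300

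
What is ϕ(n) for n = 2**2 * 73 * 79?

11232

φ(2^2) = 2^2 − 2^1 = 4 − 2 = 2.
φ(73) = 73 − 1 = 72.
φ(79) = 79 − 1 = 78.
φ(23068) = 2 × 72 × 78 = 11232.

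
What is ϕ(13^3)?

2028

φ(2197) = 2197 · (1 − 1/13)
       = 2197 · 12/13 = 2028.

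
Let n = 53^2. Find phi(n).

φ(2809) = 2809 · (1 − 1/53)
       = 2809 · 52/53 = 2756.

2756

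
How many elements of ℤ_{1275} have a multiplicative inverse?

1275 = 3 · 5^2 · 17.
φ(1275) = 1275 · (1 − 1/3) · (1 − 1/5) · (1 − 1/17)
       = 1275 · 128/255 = 640.

640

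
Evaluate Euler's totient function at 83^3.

564898

φ(571787) = 571787 · (1 − 1/83)
       = 571787 · 82/83 = 564898.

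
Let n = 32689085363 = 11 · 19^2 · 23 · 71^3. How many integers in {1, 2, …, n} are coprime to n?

26549938800

φ(11) = 11 − 1 = 10.
φ(19^2) = 19^2 − 19^1 = 361 − 19 = 342.
φ(23) = 23 − 1 = 22.
φ(71^3) = 71^2·(71−1) = 5041·70 = 352870.
Multiply: 10 · 342 · 22 · 352870 = 26549938800.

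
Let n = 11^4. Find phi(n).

13310

φ(11^4) = 11^3·(11−1) = 1331·10 = 13310.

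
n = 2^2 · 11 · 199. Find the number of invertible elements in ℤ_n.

φ(8756) = 8756 · (1 − 1/2) · (1 − 1/11) · (1 − 1/199)
       = 8756 · 1980/4378 = 3960.

3960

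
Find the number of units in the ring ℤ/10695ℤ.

5280

Prime factorization: 10695 = 3 * 5 * 23 * 31.
φ(10695) = 10695 · (1 − 1/3) · (1 − 1/5) · (1 − 1/23) · (1 − 1/31)
       = 10695 · 5280/10695 = 5280.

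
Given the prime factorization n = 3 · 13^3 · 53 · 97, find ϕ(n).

20247552

φ(33884331) = 33884331 · (1 − 1/3) · (1 − 1/13) · (1 − 1/53) · (1 − 1/97)
       = 33884331 · 119808/200499 = 20247552.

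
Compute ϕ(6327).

Prime factorization: 6327 = 3**2 · 19 · 37.
φ(3^2) = 3^1·(3−1) = 3·2 = 6.
φ(19) = 19 − 1 = 18.
φ(37) = 37 − 1 = 36.
Since φ is multiplicative, φ(6327) = 6 · 18 · 36 = 3888.

3888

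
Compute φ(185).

First factor: 185 = 5 · 37.
φ(5) = 5 − 1 = 4.
φ(37) = 37 − 1 = 36.
Since φ is multiplicative, φ(185) = 4 · 36 = 144.

144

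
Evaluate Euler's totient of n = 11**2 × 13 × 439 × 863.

φ(11^2) = 11^1·(11−1) = 11·10 = 110.
φ(13) = 13 − 1 = 12.
φ(439) = 439 − 1 = 438.
φ(863) = 863 − 1 = 862.
Multiply: 110 · 12 · 438 · 862 = 498373920.

498373920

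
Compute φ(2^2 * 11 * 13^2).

3120

φ(2^2) = 2^2 − 2^1 = 4 − 2 = 2.
φ(11) = 11 − 1 = 10.
φ(13^2) = 13^2 − 13^1 = 169 − 13 = 156.
φ(7436) = 2 × 10 × 156 = 3120.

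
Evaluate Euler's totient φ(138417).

84672

First factor: 138417 = 3 * 29 * 37 * 43.
φ(3) = 3 − 1 = 2.
φ(29) = 29 − 1 = 28.
φ(37) = 37 − 1 = 36.
φ(43) = 43 − 1 = 42.
Multiply: 2 · 28 · 36 · 42 = 84672.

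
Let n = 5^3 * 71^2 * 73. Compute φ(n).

φ(5^3) = 5^2·(5−1) = 25·4 = 100.
φ(71^2) = 71^2 − 71^1 = 5041 − 71 = 4970.
φ(73) = 73 − 1 = 72.
Since φ is multiplicative, φ(45999125) = 100 · 4970 · 72 = 35784000.

35784000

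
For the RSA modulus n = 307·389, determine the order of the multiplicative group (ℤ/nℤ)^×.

118728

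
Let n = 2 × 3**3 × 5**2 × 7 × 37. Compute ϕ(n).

φ(2) = 2 − 1 = 1.
φ(3^3) = 3^2·(3−1) = 9·2 = 18.
φ(5^2) = 5^1·(5−1) = 5·4 = 20.
φ(7) = 7 − 1 = 6.
φ(37) = 37 − 1 = 36.
Since φ is multiplicative, φ(349650) = 1 · 18 · 20 · 6 · 36 = 77760.

77760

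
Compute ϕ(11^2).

110

φ(11^2) = 11^1·(11−1) = 11·10 = 110.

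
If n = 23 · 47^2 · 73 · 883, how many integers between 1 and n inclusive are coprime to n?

φ(23) = 23 − 1 = 22.
φ(47^2) = 47^2 − 47^1 = 2209 − 47 = 2162.
φ(73) = 73 − 1 = 72.
φ(883) = 883 − 1 = 882.
φ(3274968413) = 22 × 2162 × 72 × 882 = 3020504256.

3020504256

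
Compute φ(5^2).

φ(25) = 25 · (1 − 1/5)
       = 25 · 4/5 = 20.

20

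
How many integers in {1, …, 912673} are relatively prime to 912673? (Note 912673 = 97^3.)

φ(912673) = 912673 · (1 − 1/97)
       = 912673 · 96/97 = 903264.

903264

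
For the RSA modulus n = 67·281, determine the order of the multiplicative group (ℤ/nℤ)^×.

18480

φ(18827) = 18827 · (1 − 1/67) · (1 − 1/281)
       = 18827 · 18480/18827 = 18480.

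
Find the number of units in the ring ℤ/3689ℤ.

First factor: 3689 = 7 · 17 · 31.
φ(7) = 7 − 1 = 6.
φ(17) = 17 − 1 = 16.
φ(31) = 31 − 1 = 30.
Since φ is multiplicative, φ(3689) = 6 · 16 · 30 = 2880.

2880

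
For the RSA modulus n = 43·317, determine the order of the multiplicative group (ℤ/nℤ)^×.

13272

φ(n) = (p − 1)(q − 1) = (43−1)(317−1) = 42·316 = 13272.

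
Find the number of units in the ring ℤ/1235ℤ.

Factor 1235: 1235 = 5 × 13 × 19.
φ(5) = 5 − 1 = 4.
φ(13) = 13 − 1 = 12.
φ(19) = 19 − 1 = 18.
φ(1235) = 4 × 12 × 18 = 864.

864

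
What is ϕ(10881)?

Prime factorization: 10881 = 3**3 * 13 * 31.
φ(10881) = 10881 · (1 − 1/3) · (1 − 1/13) · (1 − 1/31)
       = 10881 · 720/1209 = 6480.

6480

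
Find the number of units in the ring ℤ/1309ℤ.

960

Factor 1309: 1309 = 7 × 11 × 17.
φ(1309) = 1309 · (1 − 1/7) · (1 − 1/11) · (1 − 1/17)
       = 1309 · 960/1309 = 960.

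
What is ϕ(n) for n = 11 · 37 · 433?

155520

φ(11) = 11 − 1 = 10.
φ(37) = 37 − 1 = 36.
φ(433) = 433 − 1 = 432.
Since φ is multiplicative, φ(176231) = 10 · 36 · 432 = 155520.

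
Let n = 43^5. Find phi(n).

φ(147008443) = 147008443 · (1 − 1/43)
       = 147008443 · 42/43 = 143589642.

143589642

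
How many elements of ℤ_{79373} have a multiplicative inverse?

Factor 79373: 79373 = 7 × 17 × 23 × 29.
φ(7) = 7 − 1 = 6.
φ(17) = 17 − 1 = 16.
φ(23) = 23 − 1 = 22.
φ(29) = 29 − 1 = 28.
Since φ is multiplicative, φ(79373) = 6 · 16 · 22 · 28 = 59136.

59136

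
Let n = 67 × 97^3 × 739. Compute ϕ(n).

φ(45189178249) = 45189178249 · (1 − 1/67) · (1 − 1/97) · (1 − 1/739)
       = 45189178249 · 4675968/4802761 = 43996182912.

43996182912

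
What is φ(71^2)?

4970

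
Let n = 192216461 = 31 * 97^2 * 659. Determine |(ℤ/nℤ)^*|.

183818880

φ(31) = 31 − 1 = 30.
φ(97^2) = 97^1·(97−1) = 97·96 = 9312.
φ(659) = 659 − 1 = 658.
Multiply: 30 · 9312 · 658 = 183818880.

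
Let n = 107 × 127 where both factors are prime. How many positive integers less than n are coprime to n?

13356

φ(107) = 107 − 1 = 106.
φ(127) = 127 − 1 = 126.
Since φ is multiplicative, φ(13589) = 106 · 126 = 13356.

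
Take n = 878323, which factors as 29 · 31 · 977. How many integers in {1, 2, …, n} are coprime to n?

819840

φ(29) = 29 − 1 = 28.
φ(31) = 31 − 1 = 30.
φ(977) = 977 − 1 = 976.
Multiply: 28 · 30 · 976 = 819840.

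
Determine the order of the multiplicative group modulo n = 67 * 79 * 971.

4993560

φ(67) = 67 − 1 = 66.
φ(79) = 79 − 1 = 78.
φ(971) = 971 − 1 = 970.
Multiply: 66 · 78 · 970 = 4993560.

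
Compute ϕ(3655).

2688

3655 = 5 × 17 × 43.
φ(3655) = 3655 · (1 − 1/5) · (1 − 1/17) · (1 − 1/43)
       = 3655 · 2688/3655 = 2688.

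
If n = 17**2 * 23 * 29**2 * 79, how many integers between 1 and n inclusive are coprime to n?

φ(17^2) = 17^2 − 17^1 = 289 − 17 = 272.
φ(23) = 23 − 1 = 22.
φ(29^2) = 29^1·(29−1) = 29·28 = 812.
φ(79) = 79 − 1 = 78.
φ(441620033) = 272 × 22 × 812 × 78 = 379002624.

379002624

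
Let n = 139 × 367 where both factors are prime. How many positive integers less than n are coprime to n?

50508

φ(n) = (p − 1)(q − 1) = (139−1)(367−1) = 138·366 = 50508.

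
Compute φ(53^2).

2756

φ(53^2) = 53^2 − 53^1 = 2809 − 53 = 2756.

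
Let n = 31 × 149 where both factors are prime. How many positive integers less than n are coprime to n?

4440

φ(31) = 31 − 1 = 30.
φ(149) = 149 − 1 = 148.
Multiply: 30 · 148 = 4440.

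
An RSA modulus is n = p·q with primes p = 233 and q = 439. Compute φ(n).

101616

φ(233) = 233 − 1 = 232.
φ(439) = 439 − 1 = 438.
Since φ is multiplicative, φ(102287) = 232 · 438 = 101616.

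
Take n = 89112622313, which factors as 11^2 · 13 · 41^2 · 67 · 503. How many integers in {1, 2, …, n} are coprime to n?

φ(11^2) = 11^1·(11−1) = 11·10 = 110.
φ(13) = 13 − 1 = 12.
φ(41^2) = 41^2 − 41^1 = 1681 − 41 = 1640.
φ(67) = 67 − 1 = 66.
φ(503) = 503 − 1 = 502.
Since φ is multiplicative, φ(89112622313) = 110 · 12 · 1640 · 66 · 502 = 71724153600.

71724153600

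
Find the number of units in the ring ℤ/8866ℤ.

First factor: 8866 = 2 * 11 * 13 * 31.
φ(8866) = 8866 · (1 − 1/2) · (1 − 1/11) · (1 − 1/13) · (1 − 1/31)
       = 8866 · 3600/8866 = 3600.

3600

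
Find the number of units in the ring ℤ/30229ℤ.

27216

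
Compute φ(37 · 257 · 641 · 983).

φ(37) = 37 − 1 = 36.
φ(257) = 257 − 1 = 256.
φ(641) = 641 − 1 = 640.
φ(983) = 983 − 1 = 982.
Since φ is multiplicative, φ(5991649427) = 36 · 256 · 640 · 982 = 5792071680.

5792071680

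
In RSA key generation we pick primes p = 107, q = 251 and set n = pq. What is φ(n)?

26500

For distinct primes, φ(pq) = (p−1)(q−1) = 106 × 250 = 26500.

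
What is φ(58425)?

28800

Factor 58425: 58425 = 3 · 5^2 · 19 · 41.
φ(3) = 3 − 1 = 2.
φ(5^2) = 5^2 − 5^1 = 25 − 5 = 20.
φ(19) = 19 − 1 = 18.
φ(41) = 41 − 1 = 40.
Multiply: 2 · 20 · 18 · 40 = 28800.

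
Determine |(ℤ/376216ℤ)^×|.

172800

First factor: 376216 = 2**3 × 31 × 37 × 41.
φ(376216) = 376216 · (1 − 1/2) · (1 − 1/31) · (1 − 1/37) · (1 − 1/41)
       = 376216 · 43200/94054 = 172800.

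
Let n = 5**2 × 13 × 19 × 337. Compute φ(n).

1451520

φ(5^2) = 5^1·(5−1) = 5·4 = 20.
φ(13) = 13 − 1 = 12.
φ(19) = 19 − 1 = 18.
φ(337) = 337 − 1 = 336.
φ(2080975) = 20 × 12 × 18 × 336 = 1451520.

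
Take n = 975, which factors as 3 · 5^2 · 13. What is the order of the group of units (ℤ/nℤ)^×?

φ(975) = 975 · (1 − 1/3) · (1 − 1/5) · (1 − 1/13)
       = 975 · 96/195 = 480.

480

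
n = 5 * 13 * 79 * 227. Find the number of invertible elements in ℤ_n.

φ(5) = 5 − 1 = 4.
φ(13) = 13 − 1 = 12.
φ(79) = 79 − 1 = 78.
φ(227) = 227 − 1 = 226.
Multiply: 4 · 12 · 78 · 226 = 846144.

846144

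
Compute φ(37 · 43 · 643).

970704

φ(1023013) = 1023013 · (1 − 1/37) · (1 − 1/43) · (1 − 1/643)
       = 1023013 · 970704/1023013 = 970704.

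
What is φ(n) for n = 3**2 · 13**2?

936

φ(1521) = 1521 · (1 − 1/3) · (1 − 1/13)
       = 1521 · 24/39 = 936.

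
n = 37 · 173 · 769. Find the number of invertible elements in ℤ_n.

4755456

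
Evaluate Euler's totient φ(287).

Prime factorization: 287 = 7 * 41.
φ(7) = 7 − 1 = 6.
φ(41) = 41 − 1 = 40.
φ(287) = 6 × 40 = 240.

240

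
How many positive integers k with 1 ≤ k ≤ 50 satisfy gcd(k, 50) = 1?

First factor: 50 = 2 × 5^2.
φ(50) = 50 · (1 − 1/2) · (1 − 1/5)
       = 50 · 4/10 = 20.

20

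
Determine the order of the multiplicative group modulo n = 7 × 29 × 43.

φ(7) = 7 − 1 = 6.
φ(29) = 29 − 1 = 28.
φ(43) = 43 − 1 = 42.
Multiply: 6 · 28 · 42 = 7056.

7056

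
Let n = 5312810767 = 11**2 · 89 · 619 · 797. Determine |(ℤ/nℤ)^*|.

4761863040

φ(5312810767) = 5312810767 · (1 − 1/11) · (1 − 1/89) · (1 − 1/619) · (1 − 1/797)
       = 5312810767 · 432896640/482982797 = 4761863040.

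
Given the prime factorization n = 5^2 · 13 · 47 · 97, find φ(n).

φ(5^2) = 5^1·(5−1) = 5·4 = 20.
φ(13) = 13 − 1 = 12.
φ(47) = 47 − 1 = 46.
φ(97) = 97 − 1 = 96.
φ(1481675) = 20 × 12 × 46 × 96 = 1059840.

1059840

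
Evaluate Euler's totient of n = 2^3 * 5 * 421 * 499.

φ(2^3) = 2^2·(2−1) = 4·1 = 4.
φ(5) = 5 − 1 = 4.
φ(421) = 421 − 1 = 420.
φ(499) = 499 − 1 = 498.
Multiply: 4 · 4 · 420 · 498 = 3346560.

3346560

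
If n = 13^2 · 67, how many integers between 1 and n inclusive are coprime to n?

φ(11323) = 11323 · (1 − 1/13) · (1 − 1/67)
       = 11323 · 792/871 = 10296.

10296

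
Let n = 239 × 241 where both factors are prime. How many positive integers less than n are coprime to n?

φ(n) = (p − 1)(q − 1) = (239−1)(241−1) = 238·240 = 57120.

57120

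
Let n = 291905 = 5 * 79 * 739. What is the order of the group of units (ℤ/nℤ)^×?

φ(5) = 5 − 1 = 4.
φ(79) = 79 − 1 = 78.
φ(739) = 739 − 1 = 738.
φ(291905) = 4 × 78 × 738 = 230256.

230256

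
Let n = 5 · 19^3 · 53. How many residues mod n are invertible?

φ(5) = 5 − 1 = 4.
φ(19^3) = 19^2·(19−1) = 361·18 = 6498.
φ(53) = 53 − 1 = 52.
φ(1817635) = 4 × 6498 × 52 = 1351584.

1351584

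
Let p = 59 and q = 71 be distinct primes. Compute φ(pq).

For distinct primes, φ(pq) = (p−1)(q−1) = 58 × 70 = 4060.

4060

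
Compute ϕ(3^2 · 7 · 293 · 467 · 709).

φ(3^2) = 3^1·(3−1) = 3·2 = 6.
φ(7) = 7 − 1 = 6.
φ(293) = 293 − 1 = 292.
φ(467) = 467 − 1 = 466.
φ(709) = 709 − 1 = 708.
Since φ is multiplicative, φ(6111830277) = 6 · 6 · 292 · 466 · 708 = 3468203136.

3468203136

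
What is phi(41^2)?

1640

φ(1681) = 1681 · (1 − 1/41)
       = 1681 · 40/41 = 1640.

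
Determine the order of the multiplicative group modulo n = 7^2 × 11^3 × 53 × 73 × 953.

φ(240472692383) = 240472692383 · (1 − 1/7) · (1 − 1/11) · (1 − 1/53) · (1 − 1/73) · (1 − 1/953)
       = 240472692383 · 213857280/283911089 = 181137116160.

181137116160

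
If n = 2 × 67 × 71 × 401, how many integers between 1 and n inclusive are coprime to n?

1848000

φ(3815114) = 3815114 · (1 − 1/2) · (1 − 1/67) · (1 − 1/71) · (1 − 1/401)
       = 3815114 · 1848000/3815114 = 1848000.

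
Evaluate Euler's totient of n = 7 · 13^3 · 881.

10707840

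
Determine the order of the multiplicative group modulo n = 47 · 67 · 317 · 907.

869194656

φ(47) = 47 − 1 = 46.
φ(67) = 67 − 1 = 66.
φ(317) = 317 − 1 = 316.
φ(907) = 907 − 1 = 906.
φ(905397331) = 46 × 66 × 316 × 906 = 869194656.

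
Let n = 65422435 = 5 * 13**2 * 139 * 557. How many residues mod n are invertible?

47878272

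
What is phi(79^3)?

φ(493039) = 493039 · (1 − 1/79)
       = 493039 · 78/79 = 486798.

486798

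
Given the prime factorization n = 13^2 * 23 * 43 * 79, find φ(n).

11243232

φ(13^2) = 13^1·(13−1) = 13·12 = 156.
φ(23) = 23 − 1 = 22.
φ(43) = 43 − 1 = 42.
φ(79) = 79 − 1 = 78.
φ(13204139) = 156 × 22 × 42 × 78 = 11243232.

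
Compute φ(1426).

660

1426 = 2 * 23 * 31.
φ(1426) = 1426 · (1 − 1/2) · (1 − 1/23) · (1 − 1/31)
       = 1426 · 660/1426 = 660.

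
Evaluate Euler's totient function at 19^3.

6498

φ(19^3) = 19^3 − 19^2 = 6859 − 361 = 6498.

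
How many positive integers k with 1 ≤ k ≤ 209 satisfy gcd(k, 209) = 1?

Prime factorization: 209 = 11 · 19.
φ(209) = 209 · (1 − 1/11) · (1 − 1/19)
       = 209 · 180/209 = 180.

180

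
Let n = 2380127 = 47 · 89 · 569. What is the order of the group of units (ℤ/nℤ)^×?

2299264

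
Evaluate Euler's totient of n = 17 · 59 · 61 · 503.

27951360

φ(30775049) = 30775049 · (1 − 1/17) · (1 − 1/59) · (1 − 1/61) · (1 − 1/503)
       = 30775049 · 27951360/30775049 = 27951360.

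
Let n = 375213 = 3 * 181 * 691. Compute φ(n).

φ(375213) = 375213 · (1 − 1/3) · (1 − 1/181) · (1 − 1/691)
       = 375213 · 248400/375213 = 248400.

248400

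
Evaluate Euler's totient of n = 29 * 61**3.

φ(6582449) = 6582449 · (1 − 1/29) · (1 − 1/61)
       = 6582449 · 1680/1769 = 6251280.

6251280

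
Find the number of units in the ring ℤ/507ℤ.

312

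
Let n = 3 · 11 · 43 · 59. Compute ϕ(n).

φ(3) = 3 − 1 = 2.
φ(11) = 11 − 1 = 10.
φ(43) = 43 − 1 = 42.
φ(59) = 59 − 1 = 58.
φ(83721) = 2 × 10 × 42 × 58 = 48720.

48720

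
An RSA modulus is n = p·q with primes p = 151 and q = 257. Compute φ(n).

38400

φ(n) = (p − 1)(q − 1) = (151−1)(257−1) = 150·256 = 38400.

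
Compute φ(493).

448

493 = 17 × 29.
φ(493) = 493 · (1 − 1/17) · (1 − 1/29)
       = 493 · 448/493 = 448.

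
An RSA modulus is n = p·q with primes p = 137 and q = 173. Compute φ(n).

23392

φ(n) = (p − 1)(q − 1) = (137−1)(173−1) = 136·172 = 23392.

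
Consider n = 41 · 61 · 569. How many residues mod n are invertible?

1363200

φ(1423069) = 1423069 · (1 − 1/41) · (1 − 1/61) · (1 − 1/569)
       = 1423069 · 1363200/1423069 = 1363200.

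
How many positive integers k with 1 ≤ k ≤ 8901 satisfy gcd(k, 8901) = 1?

5544

First factor: 8901 = 3**2 · 23 · 43.
φ(3^2) = 3^1·(3−1) = 3·2 = 6.
φ(23) = 23 − 1 = 22.
φ(43) = 43 − 1 = 42.
Multiply: 6 · 22 · 42 = 5544.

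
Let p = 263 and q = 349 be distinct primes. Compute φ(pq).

91176

For distinct primes, φ(pq) = (p−1)(q−1) = 262 × 348 = 91176.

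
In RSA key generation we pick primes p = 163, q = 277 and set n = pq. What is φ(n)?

φ(45151) = 45151 · (1 − 1/163) · (1 − 1/277)
       = 45151 · 44712/45151 = 44712.

44712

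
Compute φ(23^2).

506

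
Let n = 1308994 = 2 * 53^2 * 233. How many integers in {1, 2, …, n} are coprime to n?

φ(1308994) = 1308994 · (1 − 1/2) · (1 − 1/53) · (1 − 1/233)
       = 1308994 · 12064/24698 = 639392.

639392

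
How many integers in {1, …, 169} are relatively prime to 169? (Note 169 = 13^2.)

φ(13^2) = 13^2 − 13^1 = 169 − 13 = 156.

156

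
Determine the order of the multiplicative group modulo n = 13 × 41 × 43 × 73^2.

105960960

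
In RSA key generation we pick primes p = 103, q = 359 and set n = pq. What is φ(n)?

36516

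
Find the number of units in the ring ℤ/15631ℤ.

Factor 15631: 15631 = 7**2 · 11 · 29.
φ(7^2) = 7^1·(7−1) = 7·6 = 42.
φ(11) = 11 − 1 = 10.
φ(29) = 29 − 1 = 28.
φ(15631) = 42 × 10 × 28 = 11760.

11760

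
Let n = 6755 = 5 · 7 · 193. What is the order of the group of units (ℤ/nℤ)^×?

φ(6755) = 6755 · (1 − 1/5) · (1 − 1/7) · (1 − 1/193)
       = 6755 · 4608/6755 = 4608.

4608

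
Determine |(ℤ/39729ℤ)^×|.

23040

39729 = 3 × 17 × 19 × 41.
φ(39729) = 39729 · (1 − 1/3) · (1 − 1/17) · (1 − 1/19) · (1 − 1/41)
       = 39729 · 23040/39729 = 23040.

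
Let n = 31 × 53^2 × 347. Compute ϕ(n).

φ(31) = 31 − 1 = 30.
φ(53^2) = 53^1·(53−1) = 53·52 = 2756.
φ(347) = 347 − 1 = 346.
Multiply: 30 · 2756 · 346 = 28607280.

28607280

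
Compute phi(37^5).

67469796

φ(37^5) = 37^5 − 37^4 = 69343957 − 1874161 = 67469796.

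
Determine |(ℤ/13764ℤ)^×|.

4320

Prime factorization: 13764 = 2^2 * 3 * 31 * 37.
φ(2^2) = 2^1·(2−1) = 2·1 = 2.
φ(3) = 3 − 1 = 2.
φ(31) = 31 − 1 = 30.
φ(37) = 37 − 1 = 36.
φ(13764) = 2 × 2 × 30 × 36 = 4320.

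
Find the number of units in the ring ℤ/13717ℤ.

11760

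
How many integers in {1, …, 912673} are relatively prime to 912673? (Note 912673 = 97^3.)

903264

φ(97^3) = 97^2·(97−1) = 9409·96 = 903264.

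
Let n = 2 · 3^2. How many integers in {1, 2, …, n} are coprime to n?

6

φ(2) = 2 − 1 = 1.
φ(3^2) = 3^1·(3−1) = 3·2 = 6.
φ(18) = 1 × 6 = 6.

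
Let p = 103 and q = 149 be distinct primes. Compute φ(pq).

15096

φ(pq) = (p−1)(q−1) = 102 · 148 = 15096.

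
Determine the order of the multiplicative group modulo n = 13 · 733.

φ(9529) = 9529 · (1 − 1/13) · (1 − 1/733)
       = 9529 · 8784/9529 = 8784.

8784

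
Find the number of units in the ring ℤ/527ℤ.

480

Prime factorization: 527 = 17 · 31.
φ(527) = 527 · (1 − 1/17) · (1 − 1/31)
       = 527 · 480/527 = 480.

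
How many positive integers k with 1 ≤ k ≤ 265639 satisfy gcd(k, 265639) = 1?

Prime factorization: 265639 = 11 × 19 × 31 × 41.
φ(11) = 11 − 1 = 10.
φ(19) = 19 − 1 = 18.
φ(31) = 31 − 1 = 30.
φ(41) = 41 − 1 = 40.
Multiply: 10 · 18 · 30 · 40 = 216000.

216000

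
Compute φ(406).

Factor 406: 406 = 2 · 7 · 29.
φ(406) = 406 · (1 − 1/2) · (1 − 1/7) · (1 − 1/29)
       = 406 · 168/406 = 168.

168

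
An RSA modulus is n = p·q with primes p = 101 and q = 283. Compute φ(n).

φ(28583) = 28583 · (1 − 1/101) · (1 − 1/283)
       = 28583 · 28200/28583 = 28200.

28200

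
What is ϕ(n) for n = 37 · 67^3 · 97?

φ(1079438407) = 1079438407 · (1 − 1/37) · (1 − 1/67) · (1 − 1/97)
       = 1079438407 · 228096/240463 = 1023922944.

1023922944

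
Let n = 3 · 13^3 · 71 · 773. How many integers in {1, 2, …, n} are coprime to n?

219186240

φ(3) = 3 − 1 = 2.
φ(13^3) = 13^2·(13−1) = 169·12 = 2028.
φ(71) = 71 − 1 = 70.
φ(773) = 773 − 1 = 772.
Since φ is multiplicative, φ(361733853) = 2 · 2028 · 70 · 772 = 219186240.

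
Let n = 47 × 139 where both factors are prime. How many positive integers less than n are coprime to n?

φ(n) = (p − 1)(q − 1) = (47−1)(139−1) = 46·138 = 6348.

6348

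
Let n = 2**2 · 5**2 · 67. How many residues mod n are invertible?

φ(2^2) = 2^1·(2−1) = 2·1 = 2.
φ(5^2) = 5^2 − 5^1 = 25 − 5 = 20.
φ(67) = 67 − 1 = 66.
Multiply: 2 · 20 · 66 = 2640.

2640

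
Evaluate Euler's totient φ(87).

56

87 = 3 * 29.
φ(3) = 3 − 1 = 2.
φ(29) = 29 − 1 = 28.
Since φ is multiplicative, φ(87) = 2 · 28 = 56.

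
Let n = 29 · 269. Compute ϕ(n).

φ(29) = 29 − 1 = 28.
φ(269) = 269 − 1 = 268.
Multiply: 28 · 268 = 7504.

7504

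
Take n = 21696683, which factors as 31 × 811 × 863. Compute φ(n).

20946600

φ(31) = 31 − 1 = 30.
φ(811) = 811 − 1 = 810.
φ(863) = 863 − 1 = 862.
Since φ is multiplicative, φ(21696683) = 30 · 810 · 862 = 20946600.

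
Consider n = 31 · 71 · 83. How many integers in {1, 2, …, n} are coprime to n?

φ(182683) = 182683 · (1 − 1/31) · (1 − 1/71) · (1 − 1/83)
       = 182683 · 172200/182683 = 172200.

172200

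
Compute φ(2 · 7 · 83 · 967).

475272

φ(1123654) = 1123654 · (1 − 1/2) · (1 − 1/7) · (1 − 1/83) · (1 − 1/967)
       = 1123654 · 475272/1123654 = 475272.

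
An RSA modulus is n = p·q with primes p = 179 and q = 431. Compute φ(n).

φ(n) = (p − 1)(q − 1) = (179−1)(431−1) = 178·430 = 76540.

76540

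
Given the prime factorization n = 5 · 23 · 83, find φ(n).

φ(9545) = 9545 · (1 − 1/5) · (1 − 1/23) · (1 − 1/83)
       = 9545 · 7216/9545 = 7216.

7216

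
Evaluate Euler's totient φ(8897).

7200

8897 = 7 × 31 × 41.
φ(8897) = 8897 · (1 − 1/7) · (1 − 1/31) · (1 − 1/41)
       = 8897 · 7200/8897 = 7200.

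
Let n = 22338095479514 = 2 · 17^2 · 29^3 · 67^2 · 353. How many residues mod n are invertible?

φ(2) = 2 − 1 = 1.
φ(17^2) = 17^2 − 17^1 = 289 − 17 = 272.
φ(29^3) = 29^3 − 29^2 = 24389 − 841 = 23548.
φ(67^2) = 67^1·(67−1) = 67·66 = 4422.
φ(353) = 353 − 1 = 352.
Since φ is multiplicative, φ(22338095479514) = 1 · 272 · 23548 · 4422 · 352 = 9969751486464.

9969751486464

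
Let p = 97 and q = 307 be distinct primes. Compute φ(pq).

29376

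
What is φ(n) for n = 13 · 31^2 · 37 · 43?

φ(13) = 13 − 1 = 12.
φ(31^2) = 31^1·(31−1) = 31·30 = 930.
φ(37) = 37 − 1 = 36.
φ(43) = 43 − 1 = 42.
φ(19876363) = 12 × 930 × 36 × 42 = 16873920.

16873920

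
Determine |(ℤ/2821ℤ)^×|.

2160

2821 = 7 · 13 · 31.
φ(7) = 7 − 1 = 6.
φ(13) = 13 − 1 = 12.
φ(31) = 31 − 1 = 30.
Multiply: 6 · 12 · 30 = 2160.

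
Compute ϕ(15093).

9072

Prime factorization: 15093 = 3^3 * 13 * 43.
φ(3^3) = 3^3 − 3^2 = 27 − 9 = 18.
φ(13) = 13 − 1 = 12.
φ(43) = 43 − 1 = 42.
Multiply: 18 · 12 · 42 = 9072.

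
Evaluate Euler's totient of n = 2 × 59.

58

φ(2) = 2 − 1 = 1.
φ(59) = 59 − 1 = 58.
Multiply: 1 · 58 = 58.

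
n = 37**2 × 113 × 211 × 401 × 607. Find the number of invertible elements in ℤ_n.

7594062336000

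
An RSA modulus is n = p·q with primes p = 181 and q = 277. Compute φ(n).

49680

φ(pq) = (p−1)(q−1) = 180 · 276 = 49680.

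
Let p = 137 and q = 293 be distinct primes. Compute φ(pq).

39712

For distinct primes, φ(pq) = (p−1)(q−1) = 136 × 292 = 39712.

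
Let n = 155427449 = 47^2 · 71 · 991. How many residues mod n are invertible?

149826600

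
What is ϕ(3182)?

3182 = 2 · 37 · 43.
φ(3182) = 3182 · (1 − 1/2) · (1 − 1/37) · (1 − 1/43)
       = 3182 · 1512/3182 = 1512.

1512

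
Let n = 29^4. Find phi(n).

φ(707281) = 707281 · (1 − 1/29)
       = 707281 · 28/29 = 682892.

682892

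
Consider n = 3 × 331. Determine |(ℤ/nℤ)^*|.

660

φ(993) = 993 · (1 − 1/3) · (1 − 1/331)
       = 993 · 660/993 = 660.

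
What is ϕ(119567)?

90720

First factor: 119567 = 7 * 19 * 29 * 31.
φ(119567) = 119567 · (1 − 1/7) · (1 − 1/19) · (1 − 1/29) · (1 − 1/31)
       = 119567 · 90720/119567 = 90720.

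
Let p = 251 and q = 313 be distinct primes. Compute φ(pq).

78000

φ(251) = 251 − 1 = 250.
φ(313) = 313 − 1 = 312.
Multiply: 250 · 312 = 78000.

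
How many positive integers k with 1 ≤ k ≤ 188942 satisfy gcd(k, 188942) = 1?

85176

188942 = 2 × 13^3 × 43.
φ(2) = 2 − 1 = 1.
φ(13^3) = 13^2·(13−1) = 169·12 = 2028.
φ(43) = 43 − 1 = 42.
φ(188942) = 1 × 2028 × 42 = 85176.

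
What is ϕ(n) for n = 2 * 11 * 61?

φ(2) = 2 − 1 = 1.
φ(11) = 11 − 1 = 10.
φ(61) = 61 − 1 = 60.
Since φ is multiplicative, φ(1342) = 1 · 10 · 60 = 600.

600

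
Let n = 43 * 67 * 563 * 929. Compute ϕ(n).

φ(43) = 43 − 1 = 42.
φ(67) = 67 − 1 = 66.
φ(563) = 563 − 1 = 562.
φ(929) = 929 − 1 = 928.
φ(1506840787) = 42 × 66 × 562 × 928 = 1445697792.

1445697792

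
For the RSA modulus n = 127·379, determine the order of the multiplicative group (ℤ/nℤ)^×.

φ(pq) = (p−1)(q−1) = 126 · 378 = 47628.

47628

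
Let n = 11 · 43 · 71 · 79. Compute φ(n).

2293200

φ(11) = 11 − 1 = 10.
φ(43) = 43 − 1 = 42.
φ(71) = 71 − 1 = 70.
φ(79) = 79 − 1 = 78.
Since φ is multiplicative, φ(2653057) = 10 · 42 · 70 · 78 = 2293200.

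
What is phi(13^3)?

2028

φ(2197) = 2197 · (1 − 1/13)
       = 2197 · 12/13 = 2028.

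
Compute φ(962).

432

First factor: 962 = 2 · 13 · 37.
φ(962) = 962 · (1 − 1/2) · (1 − 1/13) · (1 − 1/37)
       = 962 · 432/962 = 432.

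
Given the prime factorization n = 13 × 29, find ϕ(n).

336

φ(377) = 377 · (1 − 1/13) · (1 − 1/29)
       = 377 · 336/377 = 336.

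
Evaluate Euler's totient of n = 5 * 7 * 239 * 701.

3998400

φ(5863865) = 5863865 · (1 − 1/5) · (1 − 1/7) · (1 − 1/239) · (1 − 1/701)
       = 5863865 · 3998400/5863865 = 3998400.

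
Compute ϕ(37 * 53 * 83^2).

φ(13509329) = 13509329 · (1 − 1/37) · (1 − 1/53) · (1 − 1/83)
       = 13509329 · 153504/162763 = 12740832.

12740832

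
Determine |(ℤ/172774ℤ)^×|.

172774 = 2 · 7^2 · 41 · 43.
φ(2) = 2 − 1 = 1.
φ(7^2) = 7^2 − 7^1 = 49 − 7 = 42.
φ(41) = 41 − 1 = 40.
φ(43) = 43 − 1 = 42.
Since φ is multiplicative, φ(172774) = 1 · 42 · 40 · 42 = 70560.

70560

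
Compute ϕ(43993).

First factor: 43993 = 29 · 37 · 41.
φ(29) = 29 − 1 = 28.
φ(37) = 37 − 1 = 36.
φ(41) = 41 − 1 = 40.
Since φ is multiplicative, φ(43993) = 28 · 36 · 40 = 40320.

40320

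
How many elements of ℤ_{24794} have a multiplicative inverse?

9240

24794 = 2 · 7^2 · 11 · 23.
φ(2) = 2 − 1 = 1.
φ(7^2) = 7^1·(7−1) = 7·6 = 42.
φ(11) = 11 − 1 = 10.
φ(23) = 23 − 1 = 22.
Since φ is multiplicative, φ(24794) = 1 · 42 · 10 · 22 = 9240.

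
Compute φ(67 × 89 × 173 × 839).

φ(865511561) = 865511561 · (1 − 1/67) · (1 − 1/89) · (1 − 1/173) · (1 − 1/839)
       = 865511561 · 837141888/865511561 = 837141888.

837141888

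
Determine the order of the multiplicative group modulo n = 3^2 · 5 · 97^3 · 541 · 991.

11589238425600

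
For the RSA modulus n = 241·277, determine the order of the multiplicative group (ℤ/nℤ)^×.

66240

φ(241) = 241 − 1 = 240.
φ(277) = 277 − 1 = 276.
Multiply: 240 · 276 = 66240.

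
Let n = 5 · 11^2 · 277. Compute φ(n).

φ(167585) = 167585 · (1 − 1/5) · (1 − 1/11) · (1 − 1/277)
       = 167585 · 11040/15235 = 121440.

121440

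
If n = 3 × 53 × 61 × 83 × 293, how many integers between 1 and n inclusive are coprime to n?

149410560

φ(235869981) = 235869981 · (1 − 1/3) · (1 − 1/53) · (1 − 1/61) · (1 − 1/83) · (1 − 1/293)
       = 235869981 · 149410560/235869981 = 149410560.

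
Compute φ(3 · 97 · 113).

21504

φ(32883) = 32883 · (1 − 1/3) · (1 − 1/97) · (1 − 1/113)
       = 32883 · 21504/32883 = 21504.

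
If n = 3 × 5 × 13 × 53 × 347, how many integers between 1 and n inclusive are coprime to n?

φ(3586245) = 3586245 · (1 − 1/3) · (1 − 1/5) · (1 − 1/13) · (1 − 1/53) · (1 − 1/347)
       = 3586245 · 1727232/3586245 = 1727232.

1727232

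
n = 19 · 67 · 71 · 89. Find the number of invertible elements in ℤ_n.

φ(19) = 19 − 1 = 18.
φ(67) = 67 − 1 = 66.
φ(71) = 71 − 1 = 70.
φ(89) = 89 − 1 = 88.
Multiply: 18 · 66 · 70 · 88 = 7318080.

7318080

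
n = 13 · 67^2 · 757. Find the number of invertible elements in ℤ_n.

40116384

φ(44176249) = 44176249 · (1 − 1/13) · (1 − 1/67) · (1 − 1/757)
       = 44176249 · 598752/659347 = 40116384.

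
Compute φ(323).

288

First factor: 323 = 17 * 19.
φ(323) = 323 · (1 − 1/17) · (1 − 1/19)
       = 323 · 288/323 = 288.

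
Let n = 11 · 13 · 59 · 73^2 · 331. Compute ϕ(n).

12071980800

φ(14882015863) = 14882015863 · (1 − 1/11) · (1 − 1/13) · (1 − 1/59) · (1 − 1/73) · (1 − 1/331)
       = 14882015863 · 165369600/203863231 = 12071980800.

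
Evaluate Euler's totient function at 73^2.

5256

φ(73^2) = 73^1·(73−1) = 73·72 = 5256.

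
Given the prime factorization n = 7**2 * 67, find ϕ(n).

2772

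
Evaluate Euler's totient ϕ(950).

360

Prime factorization: 950 = 2 · 5**2 · 19.
φ(2) = 2 − 1 = 1.
φ(5^2) = 5^2 − 5^1 = 25 − 5 = 20.
φ(19) = 19 − 1 = 18.
Multiply: 1 · 20 · 18 = 360.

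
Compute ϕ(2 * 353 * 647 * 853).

193737984

φ(2) = 2 − 1 = 1.
φ(353) = 353 − 1 = 352.
φ(647) = 647 − 1 = 646.
φ(853) = 853 − 1 = 852.
φ(389635046) = 1 × 352 × 646 × 852 = 193737984.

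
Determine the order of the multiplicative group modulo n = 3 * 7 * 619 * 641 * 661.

3132518400

φ(3) = 3 − 1 = 2.
φ(7) = 7 − 1 = 6.
φ(619) = 619 − 1 = 618.
φ(641) = 641 − 1 = 640.
φ(661) = 661 − 1 = 660.
φ(5507689299) = 2 × 6 × 618 × 640 × 660 = 3132518400.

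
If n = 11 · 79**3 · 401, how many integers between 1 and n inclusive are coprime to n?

1947192000

φ(11) = 11 − 1 = 10.
φ(79^3) = 79^2·(79−1) = 6241·78 = 486798.
φ(401) = 401 − 1 = 400.
Multiply: 10 · 486798 · 400 = 1947192000.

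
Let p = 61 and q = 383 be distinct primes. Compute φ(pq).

φ(61) = 61 − 1 = 60.
φ(383) = 383 − 1 = 382.
Since φ is multiplicative, φ(23363) = 60 · 382 = 22920.

22920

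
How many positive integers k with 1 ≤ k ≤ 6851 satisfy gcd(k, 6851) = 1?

6851 = 13 · 17 · 31.
φ(6851) = 6851 · (1 − 1/13) · (1 − 1/17) · (1 − 1/31)
       = 6851 · 5760/6851 = 5760.

5760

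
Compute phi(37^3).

φ(50653) = 50653 · (1 − 1/37)
       = 50653 · 36/37 = 49284.

49284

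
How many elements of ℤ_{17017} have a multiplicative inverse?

11520

Prime factorization: 17017 = 7 · 11 · 13 · 17.
φ(7) = 7 − 1 = 6.
φ(11) = 11 − 1 = 10.
φ(13) = 13 − 1 = 12.
φ(17) = 17 − 1 = 16.
φ(17017) = 6 × 10 × 12 × 16 = 11520.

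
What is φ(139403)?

110880

Prime factorization: 139403 = 11 · 19 · 23 · 29.
φ(139403) = 139403 · (1 − 1/11) · (1 − 1/19) · (1 − 1/23) · (1 − 1/29)
       = 139403 · 110880/139403 = 110880.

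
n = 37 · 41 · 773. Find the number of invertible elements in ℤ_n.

1111680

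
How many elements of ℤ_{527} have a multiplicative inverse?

480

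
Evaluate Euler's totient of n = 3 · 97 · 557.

106752

φ(162087) = 162087 · (1 − 1/3) · (1 − 1/97) · (1 − 1/557)
       = 162087 · 106752/162087 = 106752.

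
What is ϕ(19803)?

Prime factorization: 19803 = 3 × 7 × 23 × 41.
φ(3) = 3 − 1 = 2.
φ(7) = 7 − 1 = 6.
φ(23) = 23 − 1 = 22.
φ(41) = 41 − 1 = 40.
Since φ is multiplicative, φ(19803) = 2 · 6 · 22 · 40 = 10560.

10560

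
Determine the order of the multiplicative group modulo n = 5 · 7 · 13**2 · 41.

φ(242515) = 242515 · (1 − 1/5) · (1 − 1/7) · (1 − 1/13) · (1 − 1/41)
       = 242515 · 11520/18655 = 149760.

149760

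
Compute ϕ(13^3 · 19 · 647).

23581584

φ(13^3) = 13^3 − 13^2 = 2197 − 169 = 2028.
φ(19) = 19 − 1 = 18.
φ(647) = 647 − 1 = 646.
Since φ is multiplicative, φ(27007721) = 2028 · 18 · 646 = 23581584.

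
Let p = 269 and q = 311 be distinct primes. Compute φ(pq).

φ(269) = 269 − 1 = 268.
φ(311) = 311 − 1 = 310.
Multiply: 268 · 310 = 83080.

83080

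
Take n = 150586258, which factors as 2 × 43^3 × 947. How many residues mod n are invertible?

φ(150586258) = 150586258 · (1 − 1/2) · (1 − 1/43) · (1 − 1/947)
       = 150586258 · 39732/81442 = 73464468.

73464468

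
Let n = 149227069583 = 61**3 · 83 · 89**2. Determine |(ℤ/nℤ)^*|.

φ(61^3) = 61^3 − 61^2 = 226981 − 3721 = 223260.
φ(83) = 83 − 1 = 82.
φ(89^2) = 89^2 − 89^1 = 7921 − 89 = 7832.
φ(149227069583) = 223260 × 82 × 7832 = 143382930240.

143382930240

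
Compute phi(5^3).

φ(5^3) = 5^2·(5−1) = 25·4 = 100.

100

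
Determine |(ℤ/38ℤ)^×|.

38 = 2 · 19.
φ(38) = 38 · (1 − 1/2) · (1 − 1/19)
       = 38 · 18/38 = 18.

18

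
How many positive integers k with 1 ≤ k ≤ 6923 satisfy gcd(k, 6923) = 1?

5544

Factor 6923: 6923 = 7 · 23 · 43.
φ(7) = 7 − 1 = 6.
φ(23) = 23 − 1 = 22.
φ(43) = 43 − 1 = 42.
Multiply: 6 · 22 · 42 = 5544.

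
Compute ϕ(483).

264

Prime factorization: 483 = 3 · 7 · 23.
φ(3) = 3 − 1 = 2.
φ(7) = 7 − 1 = 6.
φ(23) = 23 − 1 = 22.
Since φ is multiplicative, φ(483) = 2 · 6 · 22 = 264.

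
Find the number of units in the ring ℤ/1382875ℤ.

950400

Factor 1382875: 1382875 = 5**3 * 13 * 23 * 37.
φ(1382875) = 1382875 · (1 − 1/5) · (1 − 1/13) · (1 − 1/23) · (1 − 1/37)
       = 1382875 · 38016/55315 = 950400.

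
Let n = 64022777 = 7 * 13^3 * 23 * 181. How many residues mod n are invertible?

φ(7) = 7 − 1 = 6.
φ(13^3) = 13^3 − 13^2 = 2197 − 169 = 2028.
φ(23) = 23 − 1 = 22.
φ(181) = 181 − 1 = 180.
φ(64022777) = 6 × 2028 × 22 × 180 = 48185280.

48185280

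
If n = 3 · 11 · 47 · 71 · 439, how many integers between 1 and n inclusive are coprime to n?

28207200

φ(3) = 3 − 1 = 2.
φ(11) = 11 − 1 = 10.
φ(47) = 47 − 1 = 46.
φ(71) = 71 − 1 = 70.
φ(439) = 439 − 1 = 438.
Since φ is multiplicative, φ(48343119) = 2 · 10 · 46 · 70 · 438 = 28207200.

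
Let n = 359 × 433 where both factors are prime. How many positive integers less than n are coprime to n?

φ(155447) = 155447 · (1 − 1/359) · (1 − 1/433)
       = 155447 · 154656/155447 = 154656.

154656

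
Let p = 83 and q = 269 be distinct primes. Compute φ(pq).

φ(22327) = 22327 · (1 − 1/83) · (1 − 1/269)
       = 22327 · 21976/22327 = 21976.

21976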